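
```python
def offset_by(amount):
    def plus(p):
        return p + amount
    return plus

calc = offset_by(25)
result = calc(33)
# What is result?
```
58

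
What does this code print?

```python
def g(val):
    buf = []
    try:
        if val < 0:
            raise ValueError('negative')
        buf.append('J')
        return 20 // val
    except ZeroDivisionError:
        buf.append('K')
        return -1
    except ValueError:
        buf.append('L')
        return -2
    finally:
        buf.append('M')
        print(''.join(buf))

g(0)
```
JKM

val=0 causes ZeroDivisionError, caught, finally prints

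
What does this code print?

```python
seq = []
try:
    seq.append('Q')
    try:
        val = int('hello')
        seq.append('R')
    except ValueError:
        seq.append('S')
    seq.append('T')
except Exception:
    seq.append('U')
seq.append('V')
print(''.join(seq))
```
QSTV

Inner exception caught by inner handler, outer continues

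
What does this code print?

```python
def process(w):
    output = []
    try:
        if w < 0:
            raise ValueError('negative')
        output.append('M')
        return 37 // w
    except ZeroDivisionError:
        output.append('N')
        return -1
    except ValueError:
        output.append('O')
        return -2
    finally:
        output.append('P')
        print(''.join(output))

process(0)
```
MNP

w=0 causes ZeroDivisionError, caught, finally prints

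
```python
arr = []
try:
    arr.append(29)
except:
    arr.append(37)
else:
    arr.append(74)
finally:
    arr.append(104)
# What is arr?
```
[29, 74, 104]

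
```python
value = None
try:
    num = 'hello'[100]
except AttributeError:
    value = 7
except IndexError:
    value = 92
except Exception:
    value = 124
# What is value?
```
92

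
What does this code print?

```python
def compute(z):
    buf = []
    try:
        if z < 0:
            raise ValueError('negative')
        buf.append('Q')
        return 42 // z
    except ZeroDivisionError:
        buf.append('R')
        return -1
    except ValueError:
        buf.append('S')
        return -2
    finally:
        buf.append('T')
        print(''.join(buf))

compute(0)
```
QRT

z=0 causes ZeroDivisionError, caught, finally prints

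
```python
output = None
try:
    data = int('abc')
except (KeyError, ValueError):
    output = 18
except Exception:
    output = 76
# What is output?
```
18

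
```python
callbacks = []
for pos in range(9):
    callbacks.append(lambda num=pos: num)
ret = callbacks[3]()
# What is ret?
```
3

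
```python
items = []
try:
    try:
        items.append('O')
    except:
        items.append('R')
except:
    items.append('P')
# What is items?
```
['O']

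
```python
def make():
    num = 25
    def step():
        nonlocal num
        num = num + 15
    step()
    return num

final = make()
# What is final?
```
40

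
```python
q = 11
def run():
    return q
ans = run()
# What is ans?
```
11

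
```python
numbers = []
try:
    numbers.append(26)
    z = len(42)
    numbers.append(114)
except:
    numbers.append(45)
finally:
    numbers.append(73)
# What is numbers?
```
[26, 45, 73]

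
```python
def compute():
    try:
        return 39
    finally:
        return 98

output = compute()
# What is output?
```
98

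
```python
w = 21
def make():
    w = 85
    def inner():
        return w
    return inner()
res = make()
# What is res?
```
85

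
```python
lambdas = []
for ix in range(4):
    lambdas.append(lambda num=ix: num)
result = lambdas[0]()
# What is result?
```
0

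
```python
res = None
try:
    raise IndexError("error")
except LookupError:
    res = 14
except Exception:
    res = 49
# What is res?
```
14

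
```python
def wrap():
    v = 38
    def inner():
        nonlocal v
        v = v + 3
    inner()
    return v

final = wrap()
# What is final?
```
41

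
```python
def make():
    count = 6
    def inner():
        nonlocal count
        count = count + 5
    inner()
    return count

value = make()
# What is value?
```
11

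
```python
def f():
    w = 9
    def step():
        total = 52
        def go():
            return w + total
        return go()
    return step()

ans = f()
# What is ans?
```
61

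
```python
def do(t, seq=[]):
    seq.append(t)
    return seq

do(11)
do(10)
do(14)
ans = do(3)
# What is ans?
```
[11, 10, 14, 3]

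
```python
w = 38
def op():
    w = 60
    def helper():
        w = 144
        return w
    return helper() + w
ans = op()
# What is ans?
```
204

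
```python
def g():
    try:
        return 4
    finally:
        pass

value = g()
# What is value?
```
4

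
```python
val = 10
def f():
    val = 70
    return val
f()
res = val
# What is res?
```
10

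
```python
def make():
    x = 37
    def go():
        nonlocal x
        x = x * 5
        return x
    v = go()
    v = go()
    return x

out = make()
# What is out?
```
925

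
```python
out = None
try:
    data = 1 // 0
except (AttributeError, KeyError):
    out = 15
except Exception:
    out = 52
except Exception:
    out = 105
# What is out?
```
52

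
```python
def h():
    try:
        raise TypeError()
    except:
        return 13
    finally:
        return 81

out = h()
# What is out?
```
81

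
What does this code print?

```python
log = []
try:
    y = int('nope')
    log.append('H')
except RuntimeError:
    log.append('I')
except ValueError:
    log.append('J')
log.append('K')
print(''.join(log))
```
JK

ValueError is caught by its specific handler, not RuntimeError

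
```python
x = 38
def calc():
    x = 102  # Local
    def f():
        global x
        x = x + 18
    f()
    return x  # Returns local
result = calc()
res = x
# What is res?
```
56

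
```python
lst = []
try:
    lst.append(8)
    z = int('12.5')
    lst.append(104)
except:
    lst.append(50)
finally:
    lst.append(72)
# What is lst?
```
[8, 50, 72]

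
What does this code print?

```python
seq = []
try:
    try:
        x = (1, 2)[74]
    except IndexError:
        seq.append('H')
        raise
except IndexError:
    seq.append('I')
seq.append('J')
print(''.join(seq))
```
HIJ

raise without argument re-raises current exception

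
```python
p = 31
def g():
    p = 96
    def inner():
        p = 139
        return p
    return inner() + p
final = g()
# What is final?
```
235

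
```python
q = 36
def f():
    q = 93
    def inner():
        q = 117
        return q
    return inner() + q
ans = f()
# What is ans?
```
210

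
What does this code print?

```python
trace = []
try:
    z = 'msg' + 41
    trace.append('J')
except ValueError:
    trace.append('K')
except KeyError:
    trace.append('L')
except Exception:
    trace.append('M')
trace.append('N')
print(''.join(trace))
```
MN

TypeError not specifically caught, falls to Exception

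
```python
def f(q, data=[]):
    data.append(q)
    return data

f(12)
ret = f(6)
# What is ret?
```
[12, 6]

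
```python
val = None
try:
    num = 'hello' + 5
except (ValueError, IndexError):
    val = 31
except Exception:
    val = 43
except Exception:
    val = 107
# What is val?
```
43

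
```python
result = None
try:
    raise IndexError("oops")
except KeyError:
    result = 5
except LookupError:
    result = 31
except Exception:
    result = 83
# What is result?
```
31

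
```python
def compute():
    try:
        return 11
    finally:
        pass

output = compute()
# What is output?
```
11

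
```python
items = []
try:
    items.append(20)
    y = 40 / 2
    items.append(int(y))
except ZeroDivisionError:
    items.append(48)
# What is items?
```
[20, 20]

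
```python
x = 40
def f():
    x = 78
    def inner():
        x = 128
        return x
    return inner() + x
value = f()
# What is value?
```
206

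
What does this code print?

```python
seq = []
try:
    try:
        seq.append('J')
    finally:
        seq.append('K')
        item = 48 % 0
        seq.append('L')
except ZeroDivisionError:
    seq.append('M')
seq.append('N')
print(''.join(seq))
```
JKMN

Exception in inner finally caught by outer except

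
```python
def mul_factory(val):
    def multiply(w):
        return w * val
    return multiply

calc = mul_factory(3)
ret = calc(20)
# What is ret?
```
60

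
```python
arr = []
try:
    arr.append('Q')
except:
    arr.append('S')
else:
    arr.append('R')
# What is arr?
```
['Q', 'R']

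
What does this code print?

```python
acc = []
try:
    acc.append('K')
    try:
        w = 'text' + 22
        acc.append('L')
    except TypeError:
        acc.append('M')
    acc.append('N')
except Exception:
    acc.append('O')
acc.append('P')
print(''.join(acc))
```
KMNP

Inner exception caught by inner handler, outer continues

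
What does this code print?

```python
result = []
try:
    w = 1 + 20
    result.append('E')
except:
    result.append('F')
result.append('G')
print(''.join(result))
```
EG

No exception, try block completes normally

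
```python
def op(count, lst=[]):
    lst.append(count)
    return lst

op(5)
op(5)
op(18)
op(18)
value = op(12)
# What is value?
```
[5, 5, 18, 18, 12]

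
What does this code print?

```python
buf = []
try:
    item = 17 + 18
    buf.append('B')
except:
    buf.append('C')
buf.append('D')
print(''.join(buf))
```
BD

No exception, try block completes normally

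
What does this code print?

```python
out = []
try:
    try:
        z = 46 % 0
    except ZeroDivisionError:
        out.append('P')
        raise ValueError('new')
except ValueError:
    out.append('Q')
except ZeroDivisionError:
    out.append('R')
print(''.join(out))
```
PQ

New ValueError raised, caught by outer ValueError handler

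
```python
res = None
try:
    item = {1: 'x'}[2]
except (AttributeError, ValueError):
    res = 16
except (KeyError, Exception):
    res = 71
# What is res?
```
71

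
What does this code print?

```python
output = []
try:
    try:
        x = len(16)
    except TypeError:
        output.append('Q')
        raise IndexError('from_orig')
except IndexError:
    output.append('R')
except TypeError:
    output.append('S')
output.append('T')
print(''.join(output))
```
QRT

IndexError raised and caught, original TypeError not re-raised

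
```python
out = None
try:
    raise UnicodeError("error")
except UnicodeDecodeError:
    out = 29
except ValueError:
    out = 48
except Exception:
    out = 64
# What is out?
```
48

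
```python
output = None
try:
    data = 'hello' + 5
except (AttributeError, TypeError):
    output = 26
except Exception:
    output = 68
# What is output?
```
26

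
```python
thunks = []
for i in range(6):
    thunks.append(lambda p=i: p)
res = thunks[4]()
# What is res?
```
4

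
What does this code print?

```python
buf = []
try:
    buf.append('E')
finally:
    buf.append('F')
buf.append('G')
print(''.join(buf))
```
EFG

try/finally without except, no exception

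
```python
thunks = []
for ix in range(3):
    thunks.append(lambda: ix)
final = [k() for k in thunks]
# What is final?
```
[2, 2, 2]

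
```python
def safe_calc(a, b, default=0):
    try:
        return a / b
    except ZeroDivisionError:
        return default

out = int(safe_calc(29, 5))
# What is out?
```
5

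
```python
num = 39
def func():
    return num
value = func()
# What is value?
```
39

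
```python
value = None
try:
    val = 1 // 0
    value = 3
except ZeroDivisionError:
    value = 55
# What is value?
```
55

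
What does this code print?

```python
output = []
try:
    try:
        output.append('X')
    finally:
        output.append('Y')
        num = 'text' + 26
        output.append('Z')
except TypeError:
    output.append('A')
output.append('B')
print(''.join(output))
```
XYAB

Exception in inner finally caught by outer except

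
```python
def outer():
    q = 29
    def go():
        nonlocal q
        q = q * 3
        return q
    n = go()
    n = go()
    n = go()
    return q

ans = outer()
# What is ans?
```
783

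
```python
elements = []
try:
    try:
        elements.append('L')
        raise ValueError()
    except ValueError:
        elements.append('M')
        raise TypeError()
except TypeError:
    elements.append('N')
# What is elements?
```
['L', 'M', 'N']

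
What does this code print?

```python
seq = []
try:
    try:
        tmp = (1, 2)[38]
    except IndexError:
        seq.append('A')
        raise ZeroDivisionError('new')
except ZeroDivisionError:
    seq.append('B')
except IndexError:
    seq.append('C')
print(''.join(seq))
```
AB

New ZeroDivisionError raised, caught by outer ZeroDivisionError handler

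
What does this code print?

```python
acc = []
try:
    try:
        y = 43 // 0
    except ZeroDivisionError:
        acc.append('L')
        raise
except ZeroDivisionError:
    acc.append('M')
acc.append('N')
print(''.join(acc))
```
LMN

raise without argument re-raises current exception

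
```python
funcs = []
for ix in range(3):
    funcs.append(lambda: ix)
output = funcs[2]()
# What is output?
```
2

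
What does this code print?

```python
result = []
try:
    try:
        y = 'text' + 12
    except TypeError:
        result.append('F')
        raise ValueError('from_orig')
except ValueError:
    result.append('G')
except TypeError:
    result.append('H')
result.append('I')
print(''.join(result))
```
FGI

ValueError raised and caught, original TypeError not re-raised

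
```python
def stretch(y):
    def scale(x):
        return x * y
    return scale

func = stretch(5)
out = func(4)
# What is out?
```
20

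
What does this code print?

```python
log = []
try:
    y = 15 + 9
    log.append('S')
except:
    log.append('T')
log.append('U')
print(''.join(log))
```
SU

No exception, try block completes normally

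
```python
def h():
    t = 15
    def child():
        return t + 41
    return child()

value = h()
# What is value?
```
56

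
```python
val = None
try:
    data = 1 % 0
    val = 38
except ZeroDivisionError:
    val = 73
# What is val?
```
73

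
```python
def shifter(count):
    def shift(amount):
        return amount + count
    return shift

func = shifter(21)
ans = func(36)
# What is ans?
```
57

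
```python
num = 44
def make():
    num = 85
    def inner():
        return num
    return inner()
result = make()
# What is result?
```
85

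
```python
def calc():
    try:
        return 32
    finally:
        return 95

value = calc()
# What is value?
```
95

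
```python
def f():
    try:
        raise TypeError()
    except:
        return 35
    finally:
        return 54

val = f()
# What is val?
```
54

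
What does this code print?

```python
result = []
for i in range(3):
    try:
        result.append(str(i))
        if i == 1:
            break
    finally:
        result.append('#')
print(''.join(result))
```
0#1#

finally runs even when breaking out of loop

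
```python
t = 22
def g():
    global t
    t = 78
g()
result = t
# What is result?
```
78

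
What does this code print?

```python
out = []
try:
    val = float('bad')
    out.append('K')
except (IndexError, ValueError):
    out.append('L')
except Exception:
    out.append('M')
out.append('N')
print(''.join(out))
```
LN

ValueError matches tuple containing it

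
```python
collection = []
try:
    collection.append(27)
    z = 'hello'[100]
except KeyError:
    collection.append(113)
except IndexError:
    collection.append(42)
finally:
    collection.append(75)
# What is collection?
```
[27, 42, 75]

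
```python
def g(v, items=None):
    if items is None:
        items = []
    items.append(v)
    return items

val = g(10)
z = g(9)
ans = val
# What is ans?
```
[10]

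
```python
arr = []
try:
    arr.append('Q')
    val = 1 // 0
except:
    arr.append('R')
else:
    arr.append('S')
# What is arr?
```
['Q', 'R']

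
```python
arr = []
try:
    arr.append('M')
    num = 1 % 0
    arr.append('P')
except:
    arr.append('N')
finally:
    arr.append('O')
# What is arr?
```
['M', 'N', 'O']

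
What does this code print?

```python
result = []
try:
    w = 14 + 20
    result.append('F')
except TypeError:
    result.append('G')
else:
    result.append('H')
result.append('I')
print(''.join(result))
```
FHI

else block runs when no exception occurs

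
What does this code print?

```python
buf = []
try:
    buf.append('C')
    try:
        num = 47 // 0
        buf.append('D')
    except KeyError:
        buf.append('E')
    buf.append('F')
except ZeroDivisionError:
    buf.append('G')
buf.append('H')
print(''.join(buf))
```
CGH

Inner handler doesn't match, propagates to outer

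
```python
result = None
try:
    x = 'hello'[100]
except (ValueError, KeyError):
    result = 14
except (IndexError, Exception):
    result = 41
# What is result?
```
41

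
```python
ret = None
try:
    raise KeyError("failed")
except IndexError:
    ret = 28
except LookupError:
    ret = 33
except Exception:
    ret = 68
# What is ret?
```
33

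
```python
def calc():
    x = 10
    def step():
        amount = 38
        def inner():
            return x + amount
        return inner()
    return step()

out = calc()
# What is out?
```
48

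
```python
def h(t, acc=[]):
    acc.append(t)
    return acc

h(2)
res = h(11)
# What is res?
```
[2, 11]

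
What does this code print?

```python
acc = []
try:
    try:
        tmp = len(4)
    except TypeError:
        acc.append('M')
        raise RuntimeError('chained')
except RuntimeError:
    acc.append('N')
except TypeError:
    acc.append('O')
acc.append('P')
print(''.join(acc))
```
MNP

RuntimeError raised and caught, original TypeError not re-raised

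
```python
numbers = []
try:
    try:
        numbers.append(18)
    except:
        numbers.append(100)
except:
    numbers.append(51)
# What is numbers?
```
[18]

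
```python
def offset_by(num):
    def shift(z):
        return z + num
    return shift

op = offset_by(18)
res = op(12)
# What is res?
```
30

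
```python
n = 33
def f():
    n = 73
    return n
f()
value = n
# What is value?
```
33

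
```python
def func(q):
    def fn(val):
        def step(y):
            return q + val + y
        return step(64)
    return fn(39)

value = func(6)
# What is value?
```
109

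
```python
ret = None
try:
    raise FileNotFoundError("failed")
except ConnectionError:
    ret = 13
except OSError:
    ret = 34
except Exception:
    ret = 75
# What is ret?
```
34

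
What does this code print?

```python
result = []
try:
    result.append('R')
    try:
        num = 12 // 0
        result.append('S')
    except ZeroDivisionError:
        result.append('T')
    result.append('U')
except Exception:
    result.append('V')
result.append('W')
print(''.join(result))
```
RTUW

Inner exception caught by inner handler, outer continues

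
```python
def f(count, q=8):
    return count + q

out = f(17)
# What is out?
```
25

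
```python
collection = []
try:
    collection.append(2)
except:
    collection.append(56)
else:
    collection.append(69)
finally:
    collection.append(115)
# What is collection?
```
[2, 69, 115]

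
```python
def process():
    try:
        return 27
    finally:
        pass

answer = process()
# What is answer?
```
27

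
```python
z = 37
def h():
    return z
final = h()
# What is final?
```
37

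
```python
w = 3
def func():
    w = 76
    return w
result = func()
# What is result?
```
76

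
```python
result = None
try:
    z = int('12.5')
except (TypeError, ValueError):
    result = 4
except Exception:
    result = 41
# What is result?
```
4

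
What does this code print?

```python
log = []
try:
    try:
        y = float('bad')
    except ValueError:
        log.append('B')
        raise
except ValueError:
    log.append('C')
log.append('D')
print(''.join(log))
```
BCD

raise without argument re-raises current exception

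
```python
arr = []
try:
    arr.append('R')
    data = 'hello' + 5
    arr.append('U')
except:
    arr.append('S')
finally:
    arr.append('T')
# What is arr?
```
['R', 'S', 'T']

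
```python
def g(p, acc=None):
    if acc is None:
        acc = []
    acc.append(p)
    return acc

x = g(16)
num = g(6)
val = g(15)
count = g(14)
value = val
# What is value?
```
[15]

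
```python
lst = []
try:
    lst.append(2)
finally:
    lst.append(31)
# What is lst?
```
[2, 31]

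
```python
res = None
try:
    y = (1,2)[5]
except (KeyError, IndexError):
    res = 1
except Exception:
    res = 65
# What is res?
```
1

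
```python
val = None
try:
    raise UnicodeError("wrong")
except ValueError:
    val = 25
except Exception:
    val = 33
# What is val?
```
25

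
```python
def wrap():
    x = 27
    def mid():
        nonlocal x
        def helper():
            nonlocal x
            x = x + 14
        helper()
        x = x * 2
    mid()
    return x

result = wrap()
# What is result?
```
82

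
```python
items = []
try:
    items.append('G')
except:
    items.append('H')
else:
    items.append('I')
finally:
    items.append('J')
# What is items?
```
['G', 'I', 'J']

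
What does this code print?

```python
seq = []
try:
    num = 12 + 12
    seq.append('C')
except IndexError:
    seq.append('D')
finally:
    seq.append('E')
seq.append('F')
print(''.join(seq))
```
CEF

finally runs after normal execution too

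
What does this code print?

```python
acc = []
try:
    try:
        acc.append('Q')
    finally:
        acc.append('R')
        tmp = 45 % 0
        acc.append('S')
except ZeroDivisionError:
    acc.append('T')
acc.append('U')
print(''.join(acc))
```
QRTU

Exception in inner finally caught by outer except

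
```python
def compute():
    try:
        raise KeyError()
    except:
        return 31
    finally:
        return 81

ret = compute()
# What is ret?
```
81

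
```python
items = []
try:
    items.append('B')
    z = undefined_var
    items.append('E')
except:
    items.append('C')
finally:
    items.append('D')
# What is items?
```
['B', 'C', 'D']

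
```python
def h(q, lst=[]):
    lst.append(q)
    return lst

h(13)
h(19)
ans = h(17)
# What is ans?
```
[13, 19, 17]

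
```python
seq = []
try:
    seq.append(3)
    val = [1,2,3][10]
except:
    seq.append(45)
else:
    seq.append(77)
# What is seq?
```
[3, 45]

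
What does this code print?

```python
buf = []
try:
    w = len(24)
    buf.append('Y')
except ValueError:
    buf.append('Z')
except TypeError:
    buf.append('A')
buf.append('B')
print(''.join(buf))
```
AB

TypeError is caught by its specific handler, not ValueError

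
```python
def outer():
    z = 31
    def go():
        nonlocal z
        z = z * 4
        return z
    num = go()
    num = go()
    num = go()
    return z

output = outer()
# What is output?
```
1984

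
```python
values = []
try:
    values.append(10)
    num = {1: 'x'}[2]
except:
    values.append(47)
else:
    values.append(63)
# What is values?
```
[10, 47]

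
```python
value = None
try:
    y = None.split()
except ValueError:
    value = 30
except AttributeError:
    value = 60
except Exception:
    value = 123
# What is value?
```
60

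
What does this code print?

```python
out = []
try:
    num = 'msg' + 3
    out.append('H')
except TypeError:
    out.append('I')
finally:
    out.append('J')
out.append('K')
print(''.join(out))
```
IJK

finally always runs, even after exception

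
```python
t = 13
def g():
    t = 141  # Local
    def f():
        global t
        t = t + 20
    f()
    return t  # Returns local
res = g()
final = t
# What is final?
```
33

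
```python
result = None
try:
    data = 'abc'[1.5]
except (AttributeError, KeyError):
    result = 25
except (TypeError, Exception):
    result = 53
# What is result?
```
53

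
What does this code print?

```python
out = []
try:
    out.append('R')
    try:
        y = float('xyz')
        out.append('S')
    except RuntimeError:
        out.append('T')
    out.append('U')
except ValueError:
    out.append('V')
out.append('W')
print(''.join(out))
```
RVW

Inner handler doesn't match, propagates to outer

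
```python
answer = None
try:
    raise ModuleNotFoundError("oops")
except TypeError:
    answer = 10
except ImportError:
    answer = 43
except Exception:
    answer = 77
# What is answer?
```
43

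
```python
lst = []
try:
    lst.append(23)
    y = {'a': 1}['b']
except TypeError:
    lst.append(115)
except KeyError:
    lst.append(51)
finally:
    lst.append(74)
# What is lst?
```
[23, 51, 74]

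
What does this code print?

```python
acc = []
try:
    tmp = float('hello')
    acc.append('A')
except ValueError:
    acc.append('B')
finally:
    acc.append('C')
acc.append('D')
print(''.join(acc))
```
BCD

finally always runs, even after exception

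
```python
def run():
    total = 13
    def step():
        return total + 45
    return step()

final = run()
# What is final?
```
58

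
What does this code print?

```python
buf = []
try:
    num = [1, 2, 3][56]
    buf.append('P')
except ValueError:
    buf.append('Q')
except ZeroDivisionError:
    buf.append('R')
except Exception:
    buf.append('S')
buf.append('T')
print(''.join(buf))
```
ST

IndexError not specifically caught, falls to Exception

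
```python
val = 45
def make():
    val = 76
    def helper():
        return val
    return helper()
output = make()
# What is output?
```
76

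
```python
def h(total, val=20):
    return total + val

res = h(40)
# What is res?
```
60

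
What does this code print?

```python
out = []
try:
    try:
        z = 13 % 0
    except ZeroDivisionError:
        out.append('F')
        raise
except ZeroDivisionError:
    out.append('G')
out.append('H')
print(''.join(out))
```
FGH

raise without argument re-raises current exception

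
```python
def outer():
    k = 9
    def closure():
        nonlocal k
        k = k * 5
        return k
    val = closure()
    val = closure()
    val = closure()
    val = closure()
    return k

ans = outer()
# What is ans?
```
5625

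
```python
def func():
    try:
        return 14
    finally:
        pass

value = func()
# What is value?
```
14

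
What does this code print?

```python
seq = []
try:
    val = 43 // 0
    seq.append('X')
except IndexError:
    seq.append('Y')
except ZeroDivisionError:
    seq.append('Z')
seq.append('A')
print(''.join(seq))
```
ZA

ZeroDivisionError is caught by its specific handler, not IndexError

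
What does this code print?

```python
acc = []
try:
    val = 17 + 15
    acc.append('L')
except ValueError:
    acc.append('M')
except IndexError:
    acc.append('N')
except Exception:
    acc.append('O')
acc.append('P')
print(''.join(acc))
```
LP

No exception, try block completes normally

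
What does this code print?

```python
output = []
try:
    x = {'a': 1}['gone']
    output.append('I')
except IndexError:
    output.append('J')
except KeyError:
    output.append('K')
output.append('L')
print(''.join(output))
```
KL

KeyError is caught by its specific handler, not IndexError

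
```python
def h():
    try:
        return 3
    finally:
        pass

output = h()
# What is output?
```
3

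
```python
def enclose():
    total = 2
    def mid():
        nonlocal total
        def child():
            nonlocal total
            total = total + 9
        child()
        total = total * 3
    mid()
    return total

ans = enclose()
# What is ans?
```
33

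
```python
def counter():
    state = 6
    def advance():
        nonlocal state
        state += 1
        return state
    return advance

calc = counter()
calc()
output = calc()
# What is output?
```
8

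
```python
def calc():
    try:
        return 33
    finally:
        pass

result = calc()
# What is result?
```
33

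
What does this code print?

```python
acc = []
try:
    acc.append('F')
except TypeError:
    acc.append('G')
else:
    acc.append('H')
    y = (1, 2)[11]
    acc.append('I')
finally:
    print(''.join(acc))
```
FH

Try succeeds, else appends 'H', IndexError in else is uncaught, finally prints before exception propagates ('I' never appended)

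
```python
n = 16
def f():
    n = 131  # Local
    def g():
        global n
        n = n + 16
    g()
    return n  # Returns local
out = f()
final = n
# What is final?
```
32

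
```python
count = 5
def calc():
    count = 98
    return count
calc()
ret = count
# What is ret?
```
5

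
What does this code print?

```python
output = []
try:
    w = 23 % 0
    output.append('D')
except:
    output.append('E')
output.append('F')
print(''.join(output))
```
EF

Exception raised in try, caught by bare except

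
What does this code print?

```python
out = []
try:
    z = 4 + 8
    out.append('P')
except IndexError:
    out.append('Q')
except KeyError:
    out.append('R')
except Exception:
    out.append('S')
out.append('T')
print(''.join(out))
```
PT

No exception, try block completes normally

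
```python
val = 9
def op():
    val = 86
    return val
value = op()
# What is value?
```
86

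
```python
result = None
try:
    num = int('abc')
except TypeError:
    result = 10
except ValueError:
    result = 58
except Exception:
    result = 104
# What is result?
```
58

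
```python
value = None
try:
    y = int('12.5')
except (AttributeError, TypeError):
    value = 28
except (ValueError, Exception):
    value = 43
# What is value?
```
43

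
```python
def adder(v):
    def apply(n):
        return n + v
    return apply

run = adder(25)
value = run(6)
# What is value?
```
31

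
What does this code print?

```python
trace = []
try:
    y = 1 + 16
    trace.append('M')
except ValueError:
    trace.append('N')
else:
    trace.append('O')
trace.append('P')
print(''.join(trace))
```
MOP

else block runs when no exception occurs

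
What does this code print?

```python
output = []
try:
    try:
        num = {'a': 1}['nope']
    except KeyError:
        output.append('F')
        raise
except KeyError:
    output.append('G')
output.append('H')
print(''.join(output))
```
FGH

raise without argument re-raises current exception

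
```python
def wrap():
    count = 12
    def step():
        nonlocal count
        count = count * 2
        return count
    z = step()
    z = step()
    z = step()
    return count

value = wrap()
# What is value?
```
96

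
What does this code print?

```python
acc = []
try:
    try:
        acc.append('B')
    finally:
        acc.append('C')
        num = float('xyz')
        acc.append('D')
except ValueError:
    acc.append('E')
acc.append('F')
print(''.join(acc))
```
BCEF

Exception in inner finally caught by outer except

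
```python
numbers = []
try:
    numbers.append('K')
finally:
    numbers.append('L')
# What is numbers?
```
['K', 'L']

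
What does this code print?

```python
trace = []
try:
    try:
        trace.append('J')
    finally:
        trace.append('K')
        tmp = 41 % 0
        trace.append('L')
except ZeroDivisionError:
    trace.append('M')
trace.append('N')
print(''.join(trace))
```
JKMN

Exception in inner finally caught by outer except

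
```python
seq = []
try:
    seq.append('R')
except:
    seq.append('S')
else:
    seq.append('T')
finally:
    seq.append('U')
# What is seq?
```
['R', 'T', 'U']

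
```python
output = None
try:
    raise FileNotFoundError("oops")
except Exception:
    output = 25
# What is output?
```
25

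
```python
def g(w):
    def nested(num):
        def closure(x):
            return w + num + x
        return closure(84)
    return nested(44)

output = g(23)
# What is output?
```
151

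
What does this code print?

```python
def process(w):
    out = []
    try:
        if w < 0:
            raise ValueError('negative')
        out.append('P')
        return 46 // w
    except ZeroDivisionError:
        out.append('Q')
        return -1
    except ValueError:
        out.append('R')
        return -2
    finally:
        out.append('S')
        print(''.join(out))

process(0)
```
PQS

w=0 causes ZeroDivisionError, caught, finally prints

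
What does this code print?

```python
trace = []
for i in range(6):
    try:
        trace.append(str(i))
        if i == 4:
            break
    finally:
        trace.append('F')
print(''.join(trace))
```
0F1F2F3F4F

finally runs even when breaking out of loop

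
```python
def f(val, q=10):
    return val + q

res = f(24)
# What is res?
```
34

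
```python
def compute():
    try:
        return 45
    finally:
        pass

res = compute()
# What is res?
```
45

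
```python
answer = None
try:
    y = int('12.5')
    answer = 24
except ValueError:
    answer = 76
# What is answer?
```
76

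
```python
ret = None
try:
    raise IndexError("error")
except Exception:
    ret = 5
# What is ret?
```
5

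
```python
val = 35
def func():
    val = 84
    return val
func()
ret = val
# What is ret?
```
35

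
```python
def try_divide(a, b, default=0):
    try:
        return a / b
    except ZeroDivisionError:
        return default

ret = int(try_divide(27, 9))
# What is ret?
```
3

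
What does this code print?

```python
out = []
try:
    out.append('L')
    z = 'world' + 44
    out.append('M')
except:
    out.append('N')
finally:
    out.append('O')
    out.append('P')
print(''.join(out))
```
LNOP

Code before exception runs, then except, then all of finally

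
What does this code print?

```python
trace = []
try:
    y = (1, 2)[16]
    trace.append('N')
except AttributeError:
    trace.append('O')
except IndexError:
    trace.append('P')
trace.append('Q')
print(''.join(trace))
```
PQ

IndexError is caught by its specific handler, not AttributeError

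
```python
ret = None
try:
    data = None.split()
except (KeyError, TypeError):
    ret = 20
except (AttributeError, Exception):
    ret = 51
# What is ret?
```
51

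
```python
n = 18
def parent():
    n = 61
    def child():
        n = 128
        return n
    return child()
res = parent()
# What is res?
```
128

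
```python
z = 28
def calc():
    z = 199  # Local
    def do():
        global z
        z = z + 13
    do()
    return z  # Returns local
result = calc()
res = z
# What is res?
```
41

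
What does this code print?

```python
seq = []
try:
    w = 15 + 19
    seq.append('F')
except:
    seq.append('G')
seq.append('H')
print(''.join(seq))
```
FH

No exception, try block completes normally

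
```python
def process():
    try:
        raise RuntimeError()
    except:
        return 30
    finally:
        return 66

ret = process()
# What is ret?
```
66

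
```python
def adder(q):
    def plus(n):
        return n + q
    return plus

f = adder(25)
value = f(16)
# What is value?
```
41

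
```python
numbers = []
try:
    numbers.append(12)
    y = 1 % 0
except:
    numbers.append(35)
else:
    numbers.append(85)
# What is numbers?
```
[12, 35]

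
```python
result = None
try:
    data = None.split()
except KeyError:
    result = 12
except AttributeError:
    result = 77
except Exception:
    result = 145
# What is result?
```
77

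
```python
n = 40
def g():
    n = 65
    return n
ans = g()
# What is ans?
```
65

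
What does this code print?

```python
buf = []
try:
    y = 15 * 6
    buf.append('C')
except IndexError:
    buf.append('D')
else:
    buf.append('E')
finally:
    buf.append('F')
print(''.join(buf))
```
CEF

else runs before finally when no exception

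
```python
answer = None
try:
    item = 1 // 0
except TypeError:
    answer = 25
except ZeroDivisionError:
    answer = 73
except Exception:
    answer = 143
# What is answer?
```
73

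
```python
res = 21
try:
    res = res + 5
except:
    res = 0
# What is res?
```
26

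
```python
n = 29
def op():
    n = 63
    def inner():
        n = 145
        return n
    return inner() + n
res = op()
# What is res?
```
208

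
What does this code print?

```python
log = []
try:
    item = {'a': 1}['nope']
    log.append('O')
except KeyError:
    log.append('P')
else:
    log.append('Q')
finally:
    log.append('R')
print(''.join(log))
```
PR

Exception: except runs, else skipped, finally runs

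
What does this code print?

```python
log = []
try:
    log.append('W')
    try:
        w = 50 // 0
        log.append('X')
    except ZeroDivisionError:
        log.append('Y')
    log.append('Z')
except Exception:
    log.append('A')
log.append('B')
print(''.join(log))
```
WYZB

Inner exception caught by inner handler, outer continues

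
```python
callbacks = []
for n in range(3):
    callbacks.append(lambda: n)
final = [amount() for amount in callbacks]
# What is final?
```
[2, 2, 2]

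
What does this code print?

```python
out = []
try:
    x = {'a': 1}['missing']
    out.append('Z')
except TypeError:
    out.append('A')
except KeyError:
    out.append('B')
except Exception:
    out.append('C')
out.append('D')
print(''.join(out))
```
BD

KeyError matches before generic Exception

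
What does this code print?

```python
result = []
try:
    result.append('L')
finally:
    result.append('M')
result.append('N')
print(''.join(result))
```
LMN

try/finally without except, no exception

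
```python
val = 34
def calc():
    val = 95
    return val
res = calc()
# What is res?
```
95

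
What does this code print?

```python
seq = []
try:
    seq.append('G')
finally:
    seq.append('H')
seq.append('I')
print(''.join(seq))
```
GHI

try/finally without except, no exception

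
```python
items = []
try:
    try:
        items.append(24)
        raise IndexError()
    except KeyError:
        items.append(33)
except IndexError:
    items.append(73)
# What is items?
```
[24, 73]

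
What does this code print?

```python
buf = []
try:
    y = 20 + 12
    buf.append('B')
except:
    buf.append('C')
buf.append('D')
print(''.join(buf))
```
BD

No exception, try block completes normally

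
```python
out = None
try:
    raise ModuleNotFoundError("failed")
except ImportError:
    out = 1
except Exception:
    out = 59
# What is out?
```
1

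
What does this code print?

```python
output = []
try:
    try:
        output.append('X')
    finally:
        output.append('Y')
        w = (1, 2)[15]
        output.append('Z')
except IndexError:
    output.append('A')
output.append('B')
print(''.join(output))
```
XYAB

Exception in inner finally caught by outer except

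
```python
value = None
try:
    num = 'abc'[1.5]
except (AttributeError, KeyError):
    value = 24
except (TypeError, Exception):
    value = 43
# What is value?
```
43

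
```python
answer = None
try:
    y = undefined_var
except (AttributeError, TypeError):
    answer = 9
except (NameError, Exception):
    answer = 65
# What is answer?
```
65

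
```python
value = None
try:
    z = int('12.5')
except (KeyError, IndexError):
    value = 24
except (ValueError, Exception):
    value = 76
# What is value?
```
76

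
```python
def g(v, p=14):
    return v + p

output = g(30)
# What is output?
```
44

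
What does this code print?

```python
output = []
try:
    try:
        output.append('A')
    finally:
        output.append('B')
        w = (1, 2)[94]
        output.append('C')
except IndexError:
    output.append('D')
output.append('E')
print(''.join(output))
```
ABDE

Exception in inner finally caught by outer except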